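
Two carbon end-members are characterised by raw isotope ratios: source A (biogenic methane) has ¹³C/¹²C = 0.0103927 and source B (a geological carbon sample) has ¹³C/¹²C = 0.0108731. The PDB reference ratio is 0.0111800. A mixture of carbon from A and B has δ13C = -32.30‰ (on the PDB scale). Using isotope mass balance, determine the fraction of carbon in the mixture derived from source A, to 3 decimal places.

δ_A = (0.0103927/0.0111800 − 1)×1000 = (0.929580 − 1)×1000 = -70.420‰
δ_B = (0.0108731/0.0111800 − 1)×1000 = (0.972549 − 1)×1000 = -27.451‰
f_A = (δ_mix − δ_B)/(δ_A − δ_B) = (-32.30 − (-27.451))/(-70.420 − (-27.451))
f_A = -4.849 / -42.970 = 0.1129

0.113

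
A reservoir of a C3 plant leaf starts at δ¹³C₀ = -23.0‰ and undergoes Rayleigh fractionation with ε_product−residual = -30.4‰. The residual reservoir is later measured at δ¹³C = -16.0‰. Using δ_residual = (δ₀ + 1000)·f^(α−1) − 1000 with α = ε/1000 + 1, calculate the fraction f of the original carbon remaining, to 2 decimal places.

0.79

α − 1 = ε/1000 = -0.0304
(δ_res + 1000)/(δ₀ + 1000) = (-16.0 + 1000)/(-23.0 + 1000) = 984.0/977.0 = 1.007165
f = 1.007165^(1/-0.0304) = exp(ln(1.007165)/-0.0304) = exp(0.00714/-0.0304)
f = exp(-0.2348) = 0.7907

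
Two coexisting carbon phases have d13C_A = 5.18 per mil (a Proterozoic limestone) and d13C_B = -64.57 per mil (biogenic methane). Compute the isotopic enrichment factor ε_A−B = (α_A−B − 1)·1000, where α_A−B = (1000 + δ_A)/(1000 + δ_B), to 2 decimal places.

α_A−B = (1000 + 5.18) / (1000 + -64.57) = 1005.18 / 935.43 = 1.074565
ε_A−B = (1.074565 − 1) × 1000 = 74.565 per mil
(The approximation ε ≈ δ_A − δ_B would give 69.75 per mil.)

74.56 per mil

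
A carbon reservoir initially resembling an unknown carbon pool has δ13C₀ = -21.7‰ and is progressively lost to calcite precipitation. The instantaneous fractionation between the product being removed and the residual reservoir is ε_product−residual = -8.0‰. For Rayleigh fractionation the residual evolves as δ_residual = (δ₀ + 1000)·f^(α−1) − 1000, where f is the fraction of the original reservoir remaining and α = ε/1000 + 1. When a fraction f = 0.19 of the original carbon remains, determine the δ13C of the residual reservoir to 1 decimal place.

Rayleigh residual: δ_res = (δ₀ + 1000)·f^(α−1) − 1000
α = ε/1000 + 1 = 0.99200, so α − 1 = -0.00800
f^(α−1) = 0.19^(-0.00800) = 1.013374
δ_res = (-21.7 + 1000) × 1.013374 − 1000 = 991.384 − 1000 = -8.62‰

-8.6‰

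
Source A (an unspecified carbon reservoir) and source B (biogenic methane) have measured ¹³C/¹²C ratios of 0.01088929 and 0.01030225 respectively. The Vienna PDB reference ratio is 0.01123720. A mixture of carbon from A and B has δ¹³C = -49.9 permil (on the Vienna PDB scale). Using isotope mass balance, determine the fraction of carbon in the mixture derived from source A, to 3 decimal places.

0.637

δ_A = (0.01088929/0.01123720 − 1)×1000 = (0.969039 − 1)×1000 = -30.961 permil
δ_B = (0.01030225/0.01123720 − 1)×1000 = (0.916799 − 1)×1000 = -83.201 permil
f_A = (δ_mix − δ_B)/(δ_A − δ_B) = (-49.9 − (-83.201))/(-30.961 − (-83.201))
f_A = 33.301 / 52.241 = 0.6375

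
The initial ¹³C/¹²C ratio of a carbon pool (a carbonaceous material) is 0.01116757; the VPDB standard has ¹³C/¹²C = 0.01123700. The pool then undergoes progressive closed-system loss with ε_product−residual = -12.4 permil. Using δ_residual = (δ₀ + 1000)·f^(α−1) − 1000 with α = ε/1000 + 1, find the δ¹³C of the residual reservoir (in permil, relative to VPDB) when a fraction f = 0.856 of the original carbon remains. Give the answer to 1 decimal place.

δ₀ = (0.01116757/0.01123700 − 1)×1000 = (0.993821 − 1)×1000 = -6.179 permil
α − 1 = ε/1000 = -0.0124
f^(α−1) = 0.856^(-0.0124) = 1.001930
δ_res = (-6.179 + 1000) × 1.001930 − 1000 = 995.739 − 1000 = -4.26 permil

-4.3 permil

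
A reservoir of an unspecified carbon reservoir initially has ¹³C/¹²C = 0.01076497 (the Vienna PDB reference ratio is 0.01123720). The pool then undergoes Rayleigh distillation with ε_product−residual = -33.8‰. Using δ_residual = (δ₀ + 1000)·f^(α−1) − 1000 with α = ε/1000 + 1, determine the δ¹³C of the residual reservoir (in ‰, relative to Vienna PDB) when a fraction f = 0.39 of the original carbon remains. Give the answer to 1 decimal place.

δ₀ = (0.01076497/0.01123720 − 1)×1000 = (0.957976 − 1)×1000 = -42.024‰
α − 1 = ε/1000 = -0.0338
f^(α−1) = 0.39^(-0.0338) = 1.032338
δ_res = (-42.024 + 1000) × 1.032338 − 1000 = 988.955 − 1000 = -11.04‰

-11.0‰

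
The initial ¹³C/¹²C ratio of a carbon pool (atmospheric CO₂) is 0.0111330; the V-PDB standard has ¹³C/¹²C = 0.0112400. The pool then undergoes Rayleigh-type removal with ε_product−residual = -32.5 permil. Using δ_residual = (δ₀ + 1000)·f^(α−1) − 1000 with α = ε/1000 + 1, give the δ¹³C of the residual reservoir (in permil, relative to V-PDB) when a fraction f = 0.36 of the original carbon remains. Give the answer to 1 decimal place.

23.9 permil

δ₀ = (0.0111330/0.0112400 − 1)×1000 = (0.990480 − 1)×1000 = -9.520 permil
α − 1 = ε/1000 = -0.0325
f^(α−1) = 0.36^(-0.0325) = 1.033761
δ_res = (-9.520 + 1000) × 1.033761 − 1000 = 1023.920 − 1000 = 23.92 permil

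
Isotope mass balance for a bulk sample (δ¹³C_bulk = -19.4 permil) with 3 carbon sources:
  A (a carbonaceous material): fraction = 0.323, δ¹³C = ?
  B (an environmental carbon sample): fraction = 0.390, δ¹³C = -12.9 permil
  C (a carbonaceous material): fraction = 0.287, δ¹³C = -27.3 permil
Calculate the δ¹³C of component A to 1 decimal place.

-20.2 permil

Isotope mass balance: δ_bulk = Σ fᵢ·δᵢ.
-19.4 = 0.323×δ_A + 0.390×(-12.9) + 0.287×(-27.3)
0.323·δ_A = -19.4 − (-12.866) = -6.534
δ_A = -6.534 / 0.323 = -20.23 permil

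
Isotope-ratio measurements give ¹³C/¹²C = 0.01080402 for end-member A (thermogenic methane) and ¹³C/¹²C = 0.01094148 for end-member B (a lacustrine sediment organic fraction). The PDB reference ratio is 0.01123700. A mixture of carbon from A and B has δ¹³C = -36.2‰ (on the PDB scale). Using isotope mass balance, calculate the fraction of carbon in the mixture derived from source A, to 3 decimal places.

0.809

δ_A = (0.01080402/0.01123700 − 1)×1000 = (0.961468 − 1)×1000 = -38.532‰
δ_B = (0.01094148/0.01123700 − 1)×1000 = (0.973701 − 1)×1000 = -26.299‰
f_A = (δ_mix − δ_B)/(δ_A − δ_B) = (-36.2 − (-26.299))/(-38.532 − (-26.299))
f_A = -9.901 / -12.233 = 0.8094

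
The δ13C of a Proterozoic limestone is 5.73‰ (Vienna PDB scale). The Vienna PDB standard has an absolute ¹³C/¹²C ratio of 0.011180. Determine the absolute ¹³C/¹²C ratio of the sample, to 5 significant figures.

0.011244

R_sample = R_standard × (δ13C/1000 + 1)
R_sample = 0.011180 × (5.73/1000 + 1) = 0.011180 × 1.005730
R_sample = 0.0112441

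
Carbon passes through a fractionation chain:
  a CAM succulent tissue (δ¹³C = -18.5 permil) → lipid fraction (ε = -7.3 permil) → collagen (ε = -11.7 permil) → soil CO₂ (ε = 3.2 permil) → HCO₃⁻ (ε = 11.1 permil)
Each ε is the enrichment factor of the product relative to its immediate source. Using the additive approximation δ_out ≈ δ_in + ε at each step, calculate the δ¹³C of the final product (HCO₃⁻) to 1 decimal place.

step 1: δ ≈ -18.5 + (-7.3) = -25.8 permil
step 2: δ ≈ -25.8 + (-11.7) = -37.5 permil
step 3: δ ≈ -37.5 + (3.2) = -34.3 permil
step 4: δ ≈ -34.3 + (11.1) = -23.2 permil

-23.2 permil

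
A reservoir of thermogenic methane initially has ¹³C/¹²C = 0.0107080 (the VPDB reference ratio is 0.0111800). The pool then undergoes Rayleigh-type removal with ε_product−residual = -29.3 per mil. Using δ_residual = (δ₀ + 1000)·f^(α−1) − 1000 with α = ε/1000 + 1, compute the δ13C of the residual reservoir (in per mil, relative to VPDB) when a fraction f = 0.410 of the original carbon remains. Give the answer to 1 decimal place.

-16.9 per mil

δ₀ = (0.0107080/0.0111800 − 1)×1000 = (0.957782 − 1)×1000 = -42.218 per mil
α − 1 = ε/1000 = -0.0293
f^(α−1) = 0.410^(-0.0293) = 1.026468
δ_res = (-42.218 + 1000) × 1.026468 − 1000 = 983.132 − 1000 = -16.87 per mil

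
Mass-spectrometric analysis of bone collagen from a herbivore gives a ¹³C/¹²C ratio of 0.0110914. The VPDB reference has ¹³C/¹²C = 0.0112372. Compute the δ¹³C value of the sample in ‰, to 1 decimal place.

δ¹³C = (R_sample / R_standard − 1) × 1000
R_sample / R_standard = 0.0110914 / 0.0112372 = 0.987025
δ¹³C = (0.987025 − 1) × 1000 = -12.97‰

-13.0‰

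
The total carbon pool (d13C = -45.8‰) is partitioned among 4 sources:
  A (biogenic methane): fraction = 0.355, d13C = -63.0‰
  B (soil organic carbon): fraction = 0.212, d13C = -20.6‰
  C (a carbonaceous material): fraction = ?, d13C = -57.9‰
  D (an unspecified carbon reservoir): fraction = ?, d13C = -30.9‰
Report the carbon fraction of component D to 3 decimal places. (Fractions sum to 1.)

0.222

Let f_D and f_C be the unknown fractions; fractions sum to 1 so f_D + f_C = 0.433.
Mass balance: Σ fᵢ·δᵢ = δ_bulk ⇒ f_D·(-30.9) + f_C·(-57.9) = -45.8 − (-26.732) = -19.068
Substitute f_C = 0.433 − f_D:
f_D·(-30.9 − -57.9) = -19.068 − 0.433×(-57.9) = 6.003
f_D = 6.003 / 27.0 = 0.2223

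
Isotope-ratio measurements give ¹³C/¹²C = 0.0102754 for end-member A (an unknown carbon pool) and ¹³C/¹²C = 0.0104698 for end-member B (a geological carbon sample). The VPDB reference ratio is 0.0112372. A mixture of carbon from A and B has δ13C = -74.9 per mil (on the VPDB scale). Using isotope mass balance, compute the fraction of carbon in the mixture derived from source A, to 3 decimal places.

0.382

δ_A = (0.0102754/0.0112372 − 1)×1000 = (0.914409 − 1)×1000 = -85.591 per mil
δ_B = (0.0104698/0.0112372 − 1)×1000 = (0.931709 − 1)×1000 = -68.291 per mil
f_A = (δ_mix − δ_B)/(δ_A − δ_B) = (-74.9 − (-68.291))/(-85.591 − (-68.291))
f_A = -6.609 / -17.300 = 0.3820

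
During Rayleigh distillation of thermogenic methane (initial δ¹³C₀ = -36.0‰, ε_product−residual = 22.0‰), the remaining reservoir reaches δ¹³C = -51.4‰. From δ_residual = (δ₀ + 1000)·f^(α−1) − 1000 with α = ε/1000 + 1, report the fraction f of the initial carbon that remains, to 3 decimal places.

α − 1 = ε/1000 = 0.0220
(δ_res + 1000)/(δ₀ + 1000) = (-51.4 + 1000)/(-36.0 + 1000) = 948.6/964.0 = 0.984025
f = 0.984025^(1/0.0220) = exp(ln(0.984025)/0.0220) = exp(-0.01610/0.0220)
f = exp(-0.7320) = 0.4809

0.481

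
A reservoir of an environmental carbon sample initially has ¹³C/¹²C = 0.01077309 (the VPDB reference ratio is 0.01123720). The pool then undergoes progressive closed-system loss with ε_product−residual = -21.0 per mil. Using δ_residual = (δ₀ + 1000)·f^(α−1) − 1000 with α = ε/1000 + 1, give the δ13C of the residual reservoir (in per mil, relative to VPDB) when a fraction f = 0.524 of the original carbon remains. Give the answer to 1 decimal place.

-28.2 per mil

δ₀ = (0.01077309/0.01123720 − 1)×1000 = (0.958699 − 1)×1000 = -41.301 per mil
α − 1 = ε/1000 = -0.0210
f^(α−1) = 0.524^(-0.0210) = 1.013664
δ_res = (-41.301 + 1000) × 1.013664 − 1000 = 971.798 − 1000 = -28.20 per mil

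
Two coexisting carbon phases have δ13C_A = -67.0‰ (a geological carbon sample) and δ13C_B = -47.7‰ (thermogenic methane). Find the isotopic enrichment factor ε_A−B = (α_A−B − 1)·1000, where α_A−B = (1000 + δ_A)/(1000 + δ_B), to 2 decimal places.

α_A−B = (1000 + -67.0) / (1000 + -47.7) = 933.0 / 952.3 = 0.979733
ε_A−B = (0.979733 − 1) × 1000 = -20.267‰
(The approximation ε ≈ δ_A − δ_B would give -19.3‰.)

-20.27‰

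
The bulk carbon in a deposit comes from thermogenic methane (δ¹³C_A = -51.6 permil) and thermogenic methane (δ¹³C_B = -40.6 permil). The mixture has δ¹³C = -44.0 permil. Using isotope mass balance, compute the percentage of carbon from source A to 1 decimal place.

30.9%

δ_mix = f_A·δ_A + (1 − f_A)·δ_B  ⇒  f_A = (δ_mix − δ_B)/(δ_A − δ_B)
f_A = (-44.0 − (-40.6)) / (-51.6 − (-40.6))
f_A = -3.4 / -11.0 = 0.3091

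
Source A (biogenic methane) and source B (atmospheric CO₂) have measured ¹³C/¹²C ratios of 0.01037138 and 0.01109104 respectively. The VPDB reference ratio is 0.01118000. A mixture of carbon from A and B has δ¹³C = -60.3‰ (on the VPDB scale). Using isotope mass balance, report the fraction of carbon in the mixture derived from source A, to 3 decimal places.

δ_A = (0.01037138/0.01118000 − 1)×1000 = (0.927673 − 1)×1000 = -72.327‰
δ_B = (0.01109104/0.01118000 − 1)×1000 = (0.992043 − 1)×1000 = -7.957‰
f_A = (δ_mix − δ_B)/(δ_A − δ_B) = (-60.3 − (-7.957))/(-72.327 − (-7.957))
f_A = -52.343 / -64.370 = 0.8132

0.813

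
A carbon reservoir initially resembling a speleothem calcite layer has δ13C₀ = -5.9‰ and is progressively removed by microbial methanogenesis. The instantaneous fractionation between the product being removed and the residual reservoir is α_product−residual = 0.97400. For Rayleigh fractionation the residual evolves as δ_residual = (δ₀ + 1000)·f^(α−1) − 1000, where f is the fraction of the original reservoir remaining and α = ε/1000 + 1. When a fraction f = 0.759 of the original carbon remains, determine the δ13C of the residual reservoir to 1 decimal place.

Rayleigh residual: δ_res = (δ₀ + 1000)·f^(α−1) − 1000
α − 1 = -0.02600
f^(α−1) = 0.759^(-0.02600) = 1.007195
δ_res = (-5.9 + 1000) × 1.007195 − 1000 = 1001.253 − 1000 = 1.25‰

1.3‰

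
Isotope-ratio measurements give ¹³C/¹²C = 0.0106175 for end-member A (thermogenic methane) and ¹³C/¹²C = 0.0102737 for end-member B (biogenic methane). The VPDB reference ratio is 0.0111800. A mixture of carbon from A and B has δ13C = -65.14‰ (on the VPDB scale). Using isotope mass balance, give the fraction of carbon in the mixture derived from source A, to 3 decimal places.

δ_A = (0.0106175/0.0111800 − 1)×1000 = (0.949687 − 1)×1000 = -50.313‰
δ_B = (0.0102737/0.0111800 − 1)×1000 = (0.918936 − 1)×1000 = -81.064‰
f_A = (δ_mix − δ_B)/(δ_A − δ_B) = (-65.14 − (-81.064))/(-50.313 − (-81.064))
f_A = 15.924 / 30.751 = 0.5178

0.518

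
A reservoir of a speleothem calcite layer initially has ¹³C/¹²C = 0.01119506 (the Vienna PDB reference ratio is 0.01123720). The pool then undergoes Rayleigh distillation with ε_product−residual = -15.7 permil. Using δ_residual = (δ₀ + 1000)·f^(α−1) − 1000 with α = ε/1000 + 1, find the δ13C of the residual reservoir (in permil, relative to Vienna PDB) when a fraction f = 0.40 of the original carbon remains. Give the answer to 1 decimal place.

δ₀ = (0.01119506/0.01123720 − 1)×1000 = (0.996250 − 1)×1000 = -3.750 permil
α − 1 = ε/1000 = -0.0157
f^(α−1) = 0.40^(-0.0157) = 1.014490
δ_res = (-3.750 + 1000) × 1.014490 − 1000 = 1010.685 − 1000 = 10.69 permil

10.7 permil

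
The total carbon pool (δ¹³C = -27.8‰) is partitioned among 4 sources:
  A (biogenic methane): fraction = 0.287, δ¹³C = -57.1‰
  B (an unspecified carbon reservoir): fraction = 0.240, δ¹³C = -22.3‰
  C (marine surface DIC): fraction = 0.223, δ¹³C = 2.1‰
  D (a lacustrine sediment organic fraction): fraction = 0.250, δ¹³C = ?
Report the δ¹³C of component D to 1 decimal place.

-26.1‰

Isotope mass balance: δ_bulk = Σ fᵢ·δᵢ.
-27.8 = 0.287×(-57.1) + 0.240×(-22.3) + 0.223×(2.1) + 0.250×δ_D
0.250·δ_D = -27.8 − (-21.271) = -6.529
δ_D = -6.529 / 0.250 = -26.11‰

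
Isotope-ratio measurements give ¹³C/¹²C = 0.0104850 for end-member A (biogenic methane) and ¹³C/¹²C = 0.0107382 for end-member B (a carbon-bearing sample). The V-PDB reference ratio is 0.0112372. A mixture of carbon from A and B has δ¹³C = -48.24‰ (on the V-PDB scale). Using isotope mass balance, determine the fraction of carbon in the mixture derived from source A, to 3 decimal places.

0.170

δ_A = (0.0104850/0.0112372 − 1)×1000 = (0.933062 − 1)×1000 = -66.938‰
δ_B = (0.0107382/0.0112372 − 1)×1000 = (0.955594 − 1)×1000 = -44.406‰
f_A = (δ_mix − δ_B)/(δ_A − δ_B) = (-48.24 − (-44.406))/(-66.938 − (-44.406))
f_A = -3.834 / -22.532 = 0.1702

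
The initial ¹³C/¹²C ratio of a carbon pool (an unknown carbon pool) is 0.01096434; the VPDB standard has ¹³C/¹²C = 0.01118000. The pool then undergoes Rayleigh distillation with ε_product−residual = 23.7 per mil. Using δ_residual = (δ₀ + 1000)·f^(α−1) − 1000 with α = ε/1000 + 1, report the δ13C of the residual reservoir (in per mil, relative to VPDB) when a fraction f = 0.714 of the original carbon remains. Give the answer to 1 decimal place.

δ₀ = (0.01096434/0.01118000 − 1)×1000 = (0.980710 − 1)×1000 = -19.290 per mil
α − 1 = ε/1000 = 0.0237
f^(α−1) = 0.714^(0.0237) = 0.992048
δ_res = (-19.290 + 1000) × 0.992048 − 1000 = 972.912 − 1000 = -27.09 per mil

-27.1 per mil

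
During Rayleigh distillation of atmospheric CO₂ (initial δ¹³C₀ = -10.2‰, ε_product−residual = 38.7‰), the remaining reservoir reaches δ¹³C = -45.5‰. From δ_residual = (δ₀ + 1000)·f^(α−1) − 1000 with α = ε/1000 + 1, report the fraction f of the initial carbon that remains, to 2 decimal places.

0.39

α − 1 = ε/1000 = 0.0387
(δ_res + 1000)/(δ₀ + 1000) = (-45.5 + 1000)/(-10.2 + 1000) = 954.5/989.8 = 0.964336
f = 0.964336^(1/0.0387) = exp(ln(0.964336)/0.0387) = exp(-0.03632/0.0387)
f = exp(-0.9384) = 0.3913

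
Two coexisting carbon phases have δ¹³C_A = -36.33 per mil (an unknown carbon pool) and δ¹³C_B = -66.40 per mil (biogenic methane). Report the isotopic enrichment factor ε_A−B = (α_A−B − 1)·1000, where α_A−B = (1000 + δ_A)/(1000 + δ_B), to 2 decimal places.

α_A−B = (1000 + -36.33) / (1000 + -66.40) = 963.67 / 933.60 = 1.032209
ε_A−B = (1.032209 − 1) × 1000 = 32.209 per mil
(The approximation ε ≈ δ_A − δ_B would give 30.07 per mil.)

32.21 per mil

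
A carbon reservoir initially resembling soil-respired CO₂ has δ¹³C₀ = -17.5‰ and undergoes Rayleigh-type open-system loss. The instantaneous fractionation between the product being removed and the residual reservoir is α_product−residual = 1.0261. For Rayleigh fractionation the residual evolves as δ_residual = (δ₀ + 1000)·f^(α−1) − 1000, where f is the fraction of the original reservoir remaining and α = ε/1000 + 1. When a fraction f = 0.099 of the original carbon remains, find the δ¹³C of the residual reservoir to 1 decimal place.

-75.0‰

Rayleigh residual: δ_res = (δ₀ + 1000)·f^(α−1) − 1000
α − 1 = 0.02610
f^(α−1) = 0.099^(0.02610) = 0.941426
δ_res = (-17.5 + 1000) × 0.941426 − 1000 = 924.951 − 1000 = -75.05‰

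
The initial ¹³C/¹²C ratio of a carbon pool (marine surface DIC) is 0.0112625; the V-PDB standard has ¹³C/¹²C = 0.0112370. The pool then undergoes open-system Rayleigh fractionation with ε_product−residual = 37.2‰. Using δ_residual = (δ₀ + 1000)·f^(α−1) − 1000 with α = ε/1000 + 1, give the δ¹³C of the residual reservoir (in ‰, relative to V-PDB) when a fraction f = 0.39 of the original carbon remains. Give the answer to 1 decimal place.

δ₀ = (0.0112625/0.0112370 − 1)×1000 = (1.002269 − 1)×1000 = 2.269‰
α − 1 = ε/1000 = 0.0372
f^(α−1) = 0.39^(0.0372) = 0.965579
δ_res = (2.269 + 1000) × 0.965579 − 1000 = 967.770 − 1000 = -32.23‰

-32.2‰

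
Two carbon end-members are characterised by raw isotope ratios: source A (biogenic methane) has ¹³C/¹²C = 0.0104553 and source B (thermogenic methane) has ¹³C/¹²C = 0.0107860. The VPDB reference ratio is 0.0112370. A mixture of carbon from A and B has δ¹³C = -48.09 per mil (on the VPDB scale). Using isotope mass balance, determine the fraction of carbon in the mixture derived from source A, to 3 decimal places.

0.270

δ_A = (0.0104553/0.0112370 − 1)×1000 = (0.930435 − 1)×1000 = -69.565 per mil
δ_B = (0.0107860/0.0112370 − 1)×1000 = (0.959865 − 1)×1000 = -40.135 per mil
f_A = (δ_mix − δ_B)/(δ_A − δ_B) = (-48.09 − (-40.135))/(-69.565 − (-40.135))
f_A = -7.955 / -29.430 = 0.2703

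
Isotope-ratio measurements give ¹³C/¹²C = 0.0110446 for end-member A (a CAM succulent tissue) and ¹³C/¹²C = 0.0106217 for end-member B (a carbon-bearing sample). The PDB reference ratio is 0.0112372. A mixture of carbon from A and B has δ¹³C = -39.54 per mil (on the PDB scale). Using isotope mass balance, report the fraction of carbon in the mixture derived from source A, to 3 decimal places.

0.405

δ_A = (0.0110446/0.0112372 − 1)×1000 = (0.982860 − 1)×1000 = -17.140 per mil
δ_B = (0.0106217/0.0112372 − 1)×1000 = (0.945227 − 1)×1000 = -54.773 per mil
f_A = (δ_mix − δ_B)/(δ_A − δ_B) = (-39.54 − (-54.773))/(-17.140 − (-54.773))
f_A = 15.233 / 37.634 = 0.4048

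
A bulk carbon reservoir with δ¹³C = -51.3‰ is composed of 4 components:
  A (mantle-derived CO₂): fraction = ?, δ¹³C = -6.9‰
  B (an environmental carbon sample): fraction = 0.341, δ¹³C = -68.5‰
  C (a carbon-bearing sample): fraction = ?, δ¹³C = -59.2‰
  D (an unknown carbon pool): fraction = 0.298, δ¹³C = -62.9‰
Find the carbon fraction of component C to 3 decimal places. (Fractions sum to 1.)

0.128

Let f_C and f_A be the unknown fractions; fractions sum to 1 so f_C + f_A = 0.361.
Mass balance: Σ fᵢ·δᵢ = δ_bulk ⇒ f_C·(-59.2) + f_A·(-6.9) = -51.3 − (-42.103) = -9.197
Substitute f_A = 0.361 − f_C:
f_C·(-59.2 − -6.9) = -9.197 − 0.361×(-6.9) = -6.706
f_C = -6.706 / -52.3 = 0.1282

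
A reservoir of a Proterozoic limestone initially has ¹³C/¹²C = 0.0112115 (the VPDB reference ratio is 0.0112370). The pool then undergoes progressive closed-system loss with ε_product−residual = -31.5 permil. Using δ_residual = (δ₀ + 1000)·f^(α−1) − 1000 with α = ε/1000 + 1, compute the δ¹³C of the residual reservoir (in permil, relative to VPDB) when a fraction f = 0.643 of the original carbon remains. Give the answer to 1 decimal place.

δ₀ = (0.0112115/0.0112370 − 1)×1000 = (0.997731 − 1)×1000 = -2.269 permil
α − 1 = ε/1000 = -0.0315
f^(α−1) = 0.643^(-0.0315) = 1.014008
δ_res = (-2.269 + 1000) × 1.014008 − 1000 = 1011.707 − 1000 = 11.71 permil

11.7 permil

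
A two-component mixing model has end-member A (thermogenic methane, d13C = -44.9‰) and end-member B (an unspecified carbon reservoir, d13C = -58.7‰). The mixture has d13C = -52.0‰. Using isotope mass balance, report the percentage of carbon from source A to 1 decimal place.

48.6%

δ_mix = f_A·δ_A + (1 − f_A)·δ_B  ⇒  f_A = (δ_mix − δ_B)/(δ_A − δ_B)
f_A = (-52.0 − (-58.7)) / (-44.9 − (-58.7))
f_A = 6.7 / 13.8 = 0.4855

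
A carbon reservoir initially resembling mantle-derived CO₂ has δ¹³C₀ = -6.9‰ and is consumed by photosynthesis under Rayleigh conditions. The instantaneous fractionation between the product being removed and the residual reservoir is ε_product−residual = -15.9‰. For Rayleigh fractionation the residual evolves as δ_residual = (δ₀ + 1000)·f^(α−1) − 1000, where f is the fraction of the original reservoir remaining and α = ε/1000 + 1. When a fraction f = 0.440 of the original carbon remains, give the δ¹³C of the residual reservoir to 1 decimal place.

Rayleigh residual: δ_res = (δ₀ + 1000)·f^(α−1) − 1000
α = ε/1000 + 1 = 0.98410, so α − 1 = -0.01590
f^(α−1) = 0.440^(-0.01590) = 1.013139
δ_res = (-6.9 + 1000) × 1.013139 − 1000 = 1006.149 − 1000 = 6.15‰

6.1‰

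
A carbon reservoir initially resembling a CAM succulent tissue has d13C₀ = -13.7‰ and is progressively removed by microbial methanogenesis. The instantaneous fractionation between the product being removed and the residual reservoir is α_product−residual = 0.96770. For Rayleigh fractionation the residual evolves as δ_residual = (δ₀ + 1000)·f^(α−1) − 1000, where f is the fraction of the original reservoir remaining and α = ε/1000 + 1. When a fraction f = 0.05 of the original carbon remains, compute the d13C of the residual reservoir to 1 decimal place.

86.5‰

Rayleigh residual: δ_res = (δ₀ + 1000)·f^(α−1) − 1000
α − 1 = -0.03230
f^(α−1) = 0.05^(-0.03230) = 1.101598
δ_res = (-13.7 + 1000) × 1.101598 − 1000 = 1086.506 − 1000 = 86.51‰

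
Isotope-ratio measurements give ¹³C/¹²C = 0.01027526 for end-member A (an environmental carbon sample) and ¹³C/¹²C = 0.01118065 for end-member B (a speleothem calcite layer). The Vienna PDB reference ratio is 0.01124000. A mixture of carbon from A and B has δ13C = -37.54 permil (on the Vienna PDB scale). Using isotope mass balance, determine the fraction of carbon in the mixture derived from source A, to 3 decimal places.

δ_A = (0.01027526/0.01124000 − 1)×1000 = (0.914169 − 1)×1000 = -85.831 permil
δ_B = (0.01118065/0.01124000 − 1)×1000 = (0.994720 − 1)×1000 = -5.280 permil
f_A = (δ_mix − δ_B)/(δ_A − δ_B) = (-37.54 − (-5.280))/(-85.831 − (-5.280))
f_A = -32.260 / -80.551 = 0.4005

0.400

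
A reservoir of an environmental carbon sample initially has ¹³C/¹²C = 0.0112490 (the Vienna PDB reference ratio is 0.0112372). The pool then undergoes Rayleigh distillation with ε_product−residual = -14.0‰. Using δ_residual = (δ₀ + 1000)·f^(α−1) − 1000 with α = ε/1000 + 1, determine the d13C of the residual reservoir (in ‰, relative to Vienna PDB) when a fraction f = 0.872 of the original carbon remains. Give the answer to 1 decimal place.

3.0‰

δ₀ = (0.0112490/0.0112372 − 1)×1000 = (1.001050 − 1)×1000 = 1.050‰
α − 1 = ε/1000 = -0.0140
f^(α−1) = 0.872^(-0.0140) = 1.001919
δ_res = (1.050 + 1000) × 1.001919 − 1000 = 1002.971 − 1000 = 2.97‰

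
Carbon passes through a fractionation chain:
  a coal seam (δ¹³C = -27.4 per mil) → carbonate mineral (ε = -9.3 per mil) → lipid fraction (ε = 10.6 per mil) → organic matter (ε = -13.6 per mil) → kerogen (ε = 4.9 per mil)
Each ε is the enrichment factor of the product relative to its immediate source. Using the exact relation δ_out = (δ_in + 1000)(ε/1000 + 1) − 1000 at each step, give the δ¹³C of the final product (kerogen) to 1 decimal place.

-34.8 per mil

step 1: δ = (-27.40 + 1000)·(-9.3/1000 + 1) − 1000 = -36.45 per mil
step 2: δ = (-36.45 + 1000)·(10.6/1000 + 1) − 1000 = -26.23 per mil
step 3: δ = (-26.23 + 1000)·(-13.6/1000 + 1) − 1000 = -39.47 per mil
step 4: δ = (-39.47 + 1000)·(4.9/1000 + 1) − 1000 = -34.77 per mil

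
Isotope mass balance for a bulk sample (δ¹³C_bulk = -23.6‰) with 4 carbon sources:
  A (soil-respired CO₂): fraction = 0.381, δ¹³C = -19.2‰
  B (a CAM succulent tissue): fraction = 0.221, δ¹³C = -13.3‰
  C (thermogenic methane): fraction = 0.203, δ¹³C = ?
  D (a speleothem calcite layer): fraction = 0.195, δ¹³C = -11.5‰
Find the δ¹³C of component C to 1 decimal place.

Isotope mass balance: δ_bulk = Σ fᵢ·δᵢ.
-23.6 = 0.381×(-19.2) + 0.221×(-13.3) + 0.203×δ_C + 0.195×(-11.5)
0.203·δ_C = -23.6 − (-12.497) = -11.103
δ_C = -11.103 / 0.203 = -54.69‰

-54.7‰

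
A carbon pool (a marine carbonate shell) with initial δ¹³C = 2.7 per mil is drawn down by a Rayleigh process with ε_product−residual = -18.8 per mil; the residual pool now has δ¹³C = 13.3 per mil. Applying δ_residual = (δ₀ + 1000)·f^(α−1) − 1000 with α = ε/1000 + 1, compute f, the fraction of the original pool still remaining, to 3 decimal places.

0.572

α − 1 = ε/1000 = -0.0188
(δ_res + 1000)/(δ₀ + 1000) = (13.3 + 1000)/(2.7 + 1000) = 1013.3/1002.7 = 1.010571
f = 1.010571^(1/-0.0188) = exp(ln(1.010571)/-0.0188) = exp(0.01052/-0.0188)
f = exp(-0.5594) = 0.5716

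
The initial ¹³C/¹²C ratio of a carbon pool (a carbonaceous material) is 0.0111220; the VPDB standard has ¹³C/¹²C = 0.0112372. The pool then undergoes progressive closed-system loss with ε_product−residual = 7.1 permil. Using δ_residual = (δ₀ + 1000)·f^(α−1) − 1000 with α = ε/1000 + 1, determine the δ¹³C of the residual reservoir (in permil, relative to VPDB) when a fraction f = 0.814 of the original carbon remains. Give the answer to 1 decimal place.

-11.7 permil

δ₀ = (0.0111220/0.0112372 − 1)×1000 = (0.989748 − 1)×1000 = -10.252 permil
α − 1 = ε/1000 = 0.0071
f^(α−1) = 0.814^(0.0071) = 0.998540
δ_res = (-10.252 + 1000) × 0.998540 − 1000 = 988.303 − 1000 = -11.70 permil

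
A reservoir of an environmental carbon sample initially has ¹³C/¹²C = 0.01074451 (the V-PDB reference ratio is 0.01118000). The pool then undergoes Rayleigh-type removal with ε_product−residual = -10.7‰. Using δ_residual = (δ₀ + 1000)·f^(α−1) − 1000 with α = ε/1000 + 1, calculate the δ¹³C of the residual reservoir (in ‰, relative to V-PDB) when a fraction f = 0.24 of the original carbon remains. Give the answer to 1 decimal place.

δ₀ = (0.01074451/0.01118000 − 1)×1000 = (0.961047 − 1)×1000 = -38.953‰
α − 1 = ε/1000 = -0.0107
f^(α−1) = 0.24^(-0.0107) = 1.015387
δ_res = (-38.953 + 1000) × 1.015387 − 1000 = 975.835 − 1000 = -24.16‰

-24.2‰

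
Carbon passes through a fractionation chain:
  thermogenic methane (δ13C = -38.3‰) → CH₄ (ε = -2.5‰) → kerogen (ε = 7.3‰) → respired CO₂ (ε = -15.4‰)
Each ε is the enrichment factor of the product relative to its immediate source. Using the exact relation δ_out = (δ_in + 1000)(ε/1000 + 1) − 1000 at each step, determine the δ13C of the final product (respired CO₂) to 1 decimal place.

step 1: δ = (-38.30 + 1000)·(-2.5/1000 + 1) − 1000 = -40.70‰
step 2: δ = (-40.70 + 1000)·(7.3/1000 + 1) − 1000 = -33.70‰
step 3: δ = (-33.70 + 1000)·(-15.4/1000 + 1) − 1000 = -48.58‰

-48.6‰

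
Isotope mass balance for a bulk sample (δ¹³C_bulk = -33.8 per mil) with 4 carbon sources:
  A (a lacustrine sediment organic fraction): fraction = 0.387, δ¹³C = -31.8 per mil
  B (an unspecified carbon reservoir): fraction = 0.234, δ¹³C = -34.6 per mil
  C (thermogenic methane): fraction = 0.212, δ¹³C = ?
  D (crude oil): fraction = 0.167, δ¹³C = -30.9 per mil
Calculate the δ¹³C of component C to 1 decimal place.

Isotope mass balance: δ_bulk = Σ fᵢ·δᵢ.
-33.8 = 0.387×(-31.8) + 0.234×(-34.6) + 0.212×δ_C + 0.167×(-30.9)
0.212·δ_C = -33.8 − (-25.563) = -8.237
δ_C = -8.237 / 0.212 = -38.85 per mil

-38.9 per mil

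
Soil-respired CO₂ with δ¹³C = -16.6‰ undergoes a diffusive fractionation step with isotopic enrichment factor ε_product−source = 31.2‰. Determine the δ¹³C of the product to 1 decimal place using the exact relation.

14.1‰

Exactly, δ_product = (δ_source + 1000)·(ε/1000 + 1) − 1000.
δ_product = (-16.6 + 1000) × (31.2/1000 + 1) − 1000
δ_product = 14.08‰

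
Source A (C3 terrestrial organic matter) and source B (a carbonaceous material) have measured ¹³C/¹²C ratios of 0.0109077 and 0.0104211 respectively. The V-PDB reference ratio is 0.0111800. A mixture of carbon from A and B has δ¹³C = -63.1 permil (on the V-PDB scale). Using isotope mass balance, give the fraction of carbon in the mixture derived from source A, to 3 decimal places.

0.110

δ_A = (0.0109077/0.0111800 − 1)×1000 = (0.975644 − 1)×1000 = -24.356 permil
δ_B = (0.0104211/0.0111800 − 1)×1000 = (0.932120 − 1)×1000 = -67.880 permil
f_A = (δ_mix − δ_B)/(δ_A − δ_B) = (-63.1 − (-67.880))/(-24.356 − (-67.880))
f_A = 4.780 / 43.524 = 0.1098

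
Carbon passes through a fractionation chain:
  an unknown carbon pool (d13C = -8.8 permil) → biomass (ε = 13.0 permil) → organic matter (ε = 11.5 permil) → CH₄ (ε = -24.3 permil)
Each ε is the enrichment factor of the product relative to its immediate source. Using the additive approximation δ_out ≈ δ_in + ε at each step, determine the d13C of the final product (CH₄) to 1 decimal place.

-8.6 permil

step 1: δ ≈ -8.8 + (13.0) = 4.2 permil
step 2: δ ≈ 4.2 + (11.5) = 15.7 permil
step 3: δ ≈ 15.7 + (-24.3) = -8.6 permil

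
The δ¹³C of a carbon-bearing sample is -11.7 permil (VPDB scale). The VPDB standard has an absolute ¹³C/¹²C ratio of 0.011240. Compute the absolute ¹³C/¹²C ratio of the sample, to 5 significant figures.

R_sample = R_standard × (δ¹³C/1000 + 1)
R_sample = 0.011240 × (-11.7/1000 + 1) = 0.011240 × 0.988300
R_sample = 0.0111085

0.011108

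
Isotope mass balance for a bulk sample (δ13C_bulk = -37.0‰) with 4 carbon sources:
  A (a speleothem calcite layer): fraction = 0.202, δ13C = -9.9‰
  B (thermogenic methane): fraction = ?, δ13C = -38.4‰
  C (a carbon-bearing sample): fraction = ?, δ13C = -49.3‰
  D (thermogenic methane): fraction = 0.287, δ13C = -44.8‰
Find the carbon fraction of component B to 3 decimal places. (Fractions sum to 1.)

0.280

Let f_B and f_C be the unknown fractions; fractions sum to 1 so f_B + f_C = 0.511.
Mass balance: Σ fᵢ·δᵢ = δ_bulk ⇒ f_B·(-38.4) + f_C·(-49.3) = -37.0 − (-14.857) = -22.143
Substitute f_C = 0.511 − f_B:
f_B·(-38.4 − -49.3) = -22.143 − 0.511×(-49.3) = 3.050
f_B = 3.050 / 10.9 = 0.2798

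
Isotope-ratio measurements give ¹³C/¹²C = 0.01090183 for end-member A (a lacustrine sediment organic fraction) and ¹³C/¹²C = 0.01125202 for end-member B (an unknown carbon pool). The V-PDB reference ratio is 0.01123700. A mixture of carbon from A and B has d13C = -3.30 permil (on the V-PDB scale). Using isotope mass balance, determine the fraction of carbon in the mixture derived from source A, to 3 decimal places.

0.149

δ_A = (0.01090183/0.01123700 − 1)×1000 = (0.970173 − 1)×1000 = -29.827 permil
δ_B = (0.01125202/0.01123700 − 1)×1000 = (1.001337 − 1)×1000 = 1.337 permil
f_A = (δ_mix − δ_B)/(δ_A − δ_B) = (-3.30 − (1.337))/(-29.827 − (1.337))
f_A = -4.637 / -31.164 = 0.1488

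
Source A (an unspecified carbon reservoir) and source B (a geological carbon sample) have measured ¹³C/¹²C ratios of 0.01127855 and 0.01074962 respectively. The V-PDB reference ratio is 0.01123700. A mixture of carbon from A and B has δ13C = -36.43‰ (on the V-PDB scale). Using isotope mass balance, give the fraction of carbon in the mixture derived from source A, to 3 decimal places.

δ_A = (0.01127855/0.01123700 − 1)×1000 = (1.003698 − 1)×1000 = 3.698‰
δ_B = (0.01074962/0.01123700 − 1)×1000 = (0.956627 − 1)×1000 = -43.373‰
f_A = (δ_mix − δ_B)/(δ_A − δ_B) = (-36.43 − (-43.373))/(3.698 − (-43.373))
f_A = 6.943 / 47.070 = 0.1475

0.147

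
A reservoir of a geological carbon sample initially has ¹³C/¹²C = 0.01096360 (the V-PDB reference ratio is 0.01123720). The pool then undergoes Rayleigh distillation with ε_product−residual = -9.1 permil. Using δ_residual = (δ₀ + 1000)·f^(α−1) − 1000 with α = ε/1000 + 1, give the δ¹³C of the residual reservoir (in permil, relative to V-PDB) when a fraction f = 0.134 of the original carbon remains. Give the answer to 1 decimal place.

δ₀ = (0.01096360/0.01123720 − 1)×1000 = (0.975652 − 1)×1000 = -24.348 permil
α − 1 = ε/1000 = -0.0091
f^(α−1) = 0.134^(-0.0091) = 1.018459
δ_res = (-24.348 + 1000) × 1.018459 − 1000 = 993.661 − 1000 = -6.34 permil

-6.3 permil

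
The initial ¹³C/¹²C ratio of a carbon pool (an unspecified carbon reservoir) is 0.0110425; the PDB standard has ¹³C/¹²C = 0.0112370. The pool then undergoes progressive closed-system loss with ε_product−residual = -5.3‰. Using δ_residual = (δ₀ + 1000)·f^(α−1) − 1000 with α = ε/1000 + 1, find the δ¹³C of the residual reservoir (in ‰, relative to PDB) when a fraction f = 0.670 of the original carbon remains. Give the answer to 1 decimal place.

-15.2‰

δ₀ = (0.0110425/0.0112370 − 1)×1000 = (0.982691 − 1)×1000 = -17.309‰
α − 1 = ε/1000 = -0.0053
f^(α−1) = 0.670^(-0.0053) = 1.002125
δ_res = (-17.309 + 1000) × 1.002125 − 1000 = 984.779 − 1000 = -15.22‰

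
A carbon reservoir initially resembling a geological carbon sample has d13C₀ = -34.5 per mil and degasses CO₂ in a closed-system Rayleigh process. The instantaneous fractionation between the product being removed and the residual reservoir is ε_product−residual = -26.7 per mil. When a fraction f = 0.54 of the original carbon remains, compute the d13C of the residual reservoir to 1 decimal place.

-18.5 per mil

Rayleigh residual: δ_res = (δ₀ + 1000)·f^(α−1) − 1000
α = ε/1000 + 1 = 0.97330, so α − 1 = -0.02670
f^(α−1) = 0.54^(-0.02670) = 1.016588
δ_res = (-34.5 + 1000) × 1.016588 − 1000 = 981.516 − 1000 = -18.48 per mil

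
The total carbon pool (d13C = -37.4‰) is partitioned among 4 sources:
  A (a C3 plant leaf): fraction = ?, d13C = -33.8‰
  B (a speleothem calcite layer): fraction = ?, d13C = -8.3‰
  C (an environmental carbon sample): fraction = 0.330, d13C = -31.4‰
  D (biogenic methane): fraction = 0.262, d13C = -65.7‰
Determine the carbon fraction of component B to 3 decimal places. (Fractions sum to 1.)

Let f_B and f_A be the unknown fractions; fractions sum to 1 so f_B + f_A = 0.408.
Mass balance: Σ fᵢ·δᵢ = δ_bulk ⇒ f_B·(-8.3) + f_A·(-33.8) = -37.4 − (-27.575) = -9.825
Substitute f_A = 0.408 − f_B:
f_B·(-8.3 − -33.8) = -9.825 − 0.408×(-33.8) = 3.966
f_B = 3.966 / 25.5 = 0.1555

0.156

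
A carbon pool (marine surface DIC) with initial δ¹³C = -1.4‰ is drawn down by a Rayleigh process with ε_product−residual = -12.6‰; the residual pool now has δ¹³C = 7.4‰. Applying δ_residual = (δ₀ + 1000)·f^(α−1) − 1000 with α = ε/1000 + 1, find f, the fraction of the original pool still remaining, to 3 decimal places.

0.498

α − 1 = ε/1000 = -0.0126
(δ_res + 1000)/(δ₀ + 1000) = (7.4 + 1000)/(-1.4 + 1000) = 1007.4/998.6 = 1.008812
f = 1.008812^(1/-0.0126) = exp(ln(1.008812)/-0.0126) = exp(0.00877/-0.0126)
f = exp(-0.6963) = 0.4984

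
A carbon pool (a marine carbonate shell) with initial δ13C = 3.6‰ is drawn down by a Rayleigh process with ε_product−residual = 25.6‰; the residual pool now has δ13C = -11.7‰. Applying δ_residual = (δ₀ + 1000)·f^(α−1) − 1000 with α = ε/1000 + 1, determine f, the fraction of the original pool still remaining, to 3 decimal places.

α − 1 = ε/1000 = 0.0256
(δ_res + 1000)/(δ₀ + 1000) = (-11.7 + 1000)/(3.6 + 1000) = 988.3/1003.6 = 0.984755
f = 0.984755^(1/0.0256) = exp(ln(0.984755)/0.0256) = exp(-0.01536/0.0256)
f = exp(-0.6001) = 0.5488

0.549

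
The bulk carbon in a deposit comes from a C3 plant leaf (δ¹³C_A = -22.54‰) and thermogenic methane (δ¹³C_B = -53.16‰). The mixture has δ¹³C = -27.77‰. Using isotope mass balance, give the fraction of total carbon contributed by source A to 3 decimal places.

δ_mix = f_A·δ_A + (1 − f_A)·δ_B  ⇒  f_A = (δ_mix − δ_B)/(δ_A − δ_B)
f_A = (-27.77 − (-53.16)) / (-22.54 − (-53.16))
f_A = 25.39 / 30.62 = 0.8292

0.829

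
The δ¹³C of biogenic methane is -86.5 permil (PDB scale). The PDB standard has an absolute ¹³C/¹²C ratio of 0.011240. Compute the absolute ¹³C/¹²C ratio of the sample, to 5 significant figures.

R_sample = R_standard × (δ¹³C/1000 + 1)
R_sample = 0.011240 × (-86.5/1000 + 1) = 0.011240 × 0.913500
R_sample = 0.0102677

0.010268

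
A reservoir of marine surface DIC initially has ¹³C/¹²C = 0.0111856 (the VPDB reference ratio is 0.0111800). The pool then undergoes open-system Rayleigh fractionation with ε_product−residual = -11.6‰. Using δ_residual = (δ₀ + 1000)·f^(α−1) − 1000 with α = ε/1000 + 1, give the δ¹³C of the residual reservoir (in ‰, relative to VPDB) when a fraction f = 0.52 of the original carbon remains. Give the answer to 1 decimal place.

8.1‰

δ₀ = (0.0111856/0.0111800 − 1)×1000 = (1.000501 − 1)×1000 = 0.501‰
α − 1 = ε/1000 = -0.0116
f^(α−1) = 0.52^(-0.0116) = 1.007614
δ_res = (0.501 + 1000) × 1.007614 − 1000 = 1008.119 − 1000 = 8.12‰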